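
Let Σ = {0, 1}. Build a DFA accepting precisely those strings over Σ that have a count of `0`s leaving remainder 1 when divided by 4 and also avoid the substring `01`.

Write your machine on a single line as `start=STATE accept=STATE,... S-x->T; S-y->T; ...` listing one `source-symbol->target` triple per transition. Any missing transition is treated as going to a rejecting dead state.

Run two small machines in parallel and take their product. The first has 4 states tracking the count of `0`s modulo 4; the second has 3 states tracking partial matches of the forbidden pattern `01`. A product state is a pair (one from each), accepting exactly when both do. After merging equivalent states the machine shrinks.
With 6 states:
       0  1 
>  A   B  A 
 * B   C  D 
   C   E  D 
   D   D  D 
   E   F  D 
   F   B  D 
(> = start, * = accepting)

start=A; accept=B; A-0->B; A-1->A; B-0->C; B-1->D; C-0->E; C-1->D; D-0->D; D-1->D; E-0->F; E-1->D; F-0->B; F-1->D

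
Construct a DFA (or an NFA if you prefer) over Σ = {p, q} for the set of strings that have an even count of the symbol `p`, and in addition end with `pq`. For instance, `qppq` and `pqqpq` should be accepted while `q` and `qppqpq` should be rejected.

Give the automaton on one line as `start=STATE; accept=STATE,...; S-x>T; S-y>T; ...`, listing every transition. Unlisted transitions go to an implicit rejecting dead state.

start=S0; accept=S3; S0-p>S1; S0-q>S0; S1-p>S2; S1-q>S1; S2-p>S1; S2-q>S3; S3-p>S1; S3-q>S0

Handle the two conditions separately and then intersect. One (2 states) tracks the count of `p`s modulo 2; the other (3 states) tracks how much of the suffix `pq` has currently been matched. Each combined state is a pair, one component from each; accept when both components accept. After merging equivalent states the machine shrinks.
4 states suffice.
        p   q  
>  S0   S1  S0 
   S1   S2  S1 
   S2   S1  S3 
 * S3   S1  S0 
(> = start, * = accepting)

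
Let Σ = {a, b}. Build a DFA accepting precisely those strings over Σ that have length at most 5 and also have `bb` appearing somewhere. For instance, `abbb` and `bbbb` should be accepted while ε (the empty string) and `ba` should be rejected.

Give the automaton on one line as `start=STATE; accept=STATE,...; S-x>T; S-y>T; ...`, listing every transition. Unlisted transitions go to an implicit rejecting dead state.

Handle the two conditions separately and then intersect. One (7 states) tracks the input length, saturating at 6; the other (3 states) tracks whether and how much of `bb` has been seen. Each combined state is a pair, one component from each; accept when both components accept. Equivalent product states are then merged.
A 13-state machine:
          a    b  
>  q0     q1   q2 
   q1     q3   q4 
   q2     q3   q5 
   q3     q6   q7 
   q4     q6   q8 
 * q5     q8   q8 
   q6     q9  q10 
   q7     q9  q11 
 * q8    q11  q11 
   q9     q9   q9 
   q10    q9  q12 
 * q11   q12  q12 
 * q12    q9   q9 
(> = start, * = accepting)

start=q0; accept=q5,q8,q11,q12; q0-a>q1; q0-b>q2; q1-a>q3; q1-b>q4; q2-a>q3; q2-b>q5; q3-a>q6; q3-b>q7; q4-a>q6; q4-b>q8; q5-a>q8; q5-b>q8; q6-a>q9; q6-b>q10; q7-a>q9; q7-b>q11; q8-a>q11; q8-b>q11; q9-a>q9; q9-b>q9; q10-a>q9; q10-b>q12; q11-a>q12; q11-b>q12; q12-a>q9; q12-b>q9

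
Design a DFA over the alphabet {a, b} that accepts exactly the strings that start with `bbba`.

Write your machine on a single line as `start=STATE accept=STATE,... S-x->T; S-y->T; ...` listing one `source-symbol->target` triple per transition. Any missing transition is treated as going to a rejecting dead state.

start=q0; accept=q4; q0-a->q5; q0-b->q1; q1-a->q5; q1-b->q2; q2-a->q5; q2-b->q3; q3-a->q4; q3-b->q5; q4-a->q4; q4-b->q4; q5-a->q5; q5-b->q5

Check the first 4 symbols one by one: q0 through q3 record how many have matched `bbba` so far; any wrong symbol goes to the dead state q5. After all 4 match we enter the accepting sink q4.
A 6-state machine:
        a   b  
>  q0   q5  q1 
   q1   q5  q2 
   q2   q5  q3 
   q3   q4  q5 
 * q4   q4  q4 
   q5   q5  q5 
(> = start, * = accepting)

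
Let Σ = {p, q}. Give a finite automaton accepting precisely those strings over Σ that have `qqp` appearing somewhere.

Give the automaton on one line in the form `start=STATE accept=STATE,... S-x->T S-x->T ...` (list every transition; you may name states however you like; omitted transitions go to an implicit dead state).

start=S0 accept=S3 S0-p->S0 S0-q->S1 S1-p->S0 S1-q->S2 S2-p->S3 S2-q->S2 S3-p->S3 S3-q->S3

States S0..S2 record the length of the longest prefix of `qqp` that matches the current input suffix. Reaching S3 means `qqp` has been seen, and we stay there forever. Accept from S3.
A 4-state machine:
        p   q  
>  S0   S0  S1 
   S1   S0  S2 
   S2   S3  S2 
 * S3   S3  S3 
(> = start, * = accepting)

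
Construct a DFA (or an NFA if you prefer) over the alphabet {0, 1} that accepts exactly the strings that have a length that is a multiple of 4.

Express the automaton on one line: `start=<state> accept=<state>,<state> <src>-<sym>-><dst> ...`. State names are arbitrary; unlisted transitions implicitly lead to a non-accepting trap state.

Count input length modulo 4: every symbol advances one step around the cycle q0 → q1 → q2 → q3 → q0. Accept at q0.
With 4 states:
        0   1  
>* q0   q1  q1 
   q1   q2  q2 
   q2   q3  q3 
   q3   q0  q0 
(> = start, * = accepting)

start=q0 accept=q0 q0-0->q1 q0-1->q1 q1-0->q2 q1-1->q2 q2-0->q3 q2-1->q3 q3-0->q0 q3-1->q0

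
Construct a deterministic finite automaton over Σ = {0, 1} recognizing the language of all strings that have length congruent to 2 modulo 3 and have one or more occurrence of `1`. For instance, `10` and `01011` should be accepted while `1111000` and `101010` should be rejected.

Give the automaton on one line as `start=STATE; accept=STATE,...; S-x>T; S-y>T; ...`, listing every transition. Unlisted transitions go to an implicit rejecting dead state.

start=A; accept=E,F; A-0>B; A-1>C; B-0>D; B-1>E; C-0>E; C-1>F; D-0>A; D-1>G; E-0>G; E-1>H; F-0>H; F-1>H; G-0>C; G-1>I; H-0>I; H-1>I; I-0>F; I-1>F

Run two small machines in parallel and take their product. One (3 states) tracks the input length modulo 3; the other (3 states) tracks the count of `1`s, saturating at 2. Each combined state is a pair, one component from each; accept when both components accept.
A 9-state machine:
       0  1 
>  A   B  C 
   B   D  E 
   C   E  F 
   D   A  G 
 * E   G  H 
 * F   H  H 
   G   C  I 
   H   I  I 
   I   F  F 
(> = start, * = accepting)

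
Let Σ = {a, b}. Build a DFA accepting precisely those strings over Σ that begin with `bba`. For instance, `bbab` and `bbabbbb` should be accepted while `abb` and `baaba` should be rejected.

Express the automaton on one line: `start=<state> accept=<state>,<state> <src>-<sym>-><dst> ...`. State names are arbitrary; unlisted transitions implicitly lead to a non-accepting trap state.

Check the first 3 symbols one by one: S0 through S2 record how many have matched `bba` so far; any wrong symbol goes to the dead state S4. After all 3 match we enter the accepting sink S3.
        a   b  
>  S0   S4  S1 
   S1   S4  S2 
   S2   S3  S4 
 * S3   S3  S3 
   S4   S4  S4 
(> = start, * = accepting)

start=S0 accept=S3 S0-a->S4 S0-b->S1 S1-a->S4 S1-b->S2 S2-a->S3 S2-b->S4 S3-a->S3 S3-b->S3 S4-a->S4 S4-b->S4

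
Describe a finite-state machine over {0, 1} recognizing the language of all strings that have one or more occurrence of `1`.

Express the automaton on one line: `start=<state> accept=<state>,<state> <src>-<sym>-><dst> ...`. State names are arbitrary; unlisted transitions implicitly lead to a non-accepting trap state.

Count `1`s, saturating at 2: state s0 means no `1` yet, s1 means one `1` seen, s2 means more than one. Each `1` increments (capped at s2); other symbols loop. Accept from {s1, s2}.
With 3 states:
        0   1  
>  s0   s0  s1 
 * s1   s1  s2 
 * s2   s2  s2 
(> = start, * = accepting)

start=s0 accept=s1,s2 s0-0->s0 s0-1->s1 s1-0->s1 s1-1->s2 s2-0->s2 s2-1->s2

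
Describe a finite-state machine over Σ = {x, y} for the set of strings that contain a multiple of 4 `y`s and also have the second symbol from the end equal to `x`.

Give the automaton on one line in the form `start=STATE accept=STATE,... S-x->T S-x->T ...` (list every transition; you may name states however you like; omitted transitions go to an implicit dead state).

Run two small machines in parallel and take their product. One (4 states) tracks the count of `y`s modulo 4; the other (7 states) tracks the last 2 symbols read. Each combined state is a pair, one component from each; accept when both components accept.
19 states suffice.
          x    y  
>  q0     q1   q2 
   q1     q3   q4 
   q2     q5   q6 
 * q3     q3   q4 
   q4     q5   q6 
   q5     q7   q8 
   q6     q9  q10 
   q7     q7   q8 
   q8     q9  q10 
   q9    q11  q12 
   q10   q13  q14 
   q11   q11  q12 
   q12   q13  q14 
   q13   q15  q16 
   q14   q17  q18 
   q15   q15  q16 
 * q16   q17  q18 
   q17    q3   q4 
   q18    q5   q6 
(> = start, * = accepting)

start=q0 accept=q3,q16 q0-x->q1 q0-y->q2 q1-x->q3 q1-y->q4 q2-x->q5 q2-y->q6 q3-x->q3 q3-y->q4 q4-x->q5 q4-y->q6 q5-x->q7 q5-y->q8 q6-x->q9 q6-y->q10 q7-x->q7 q7-y->q8 q8-x->q9 q8-y->q10 q9-x->q11 q9-y->q12 q10-x->q13 q10-y->q14 q11-x->q11 q11-y->q12 q12-x->q13 q12-y->q14 q13-x->q15 q13-y->q16 q14-x->q17 q14-y->q18 q15-x->q15 q15-y->q16 q16-x->q17 q16-y->q18 q17-x->q3 q17-y->q4 q18-x->q5 q18-y->q6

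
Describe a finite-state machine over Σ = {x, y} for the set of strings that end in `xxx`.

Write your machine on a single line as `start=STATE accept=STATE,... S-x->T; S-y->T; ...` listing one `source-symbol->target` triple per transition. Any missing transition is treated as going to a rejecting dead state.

Let each state record the length of the longest suffix of the input read so far that is also a prefix of `xxx`. q1 means the last symbol is `x`; q2 means the last 2 symbols are `xx`; q3 means the last 3 symbols are `xxx`. Accept only at q3, where the string currently ends in `xxx`.
With 4 states:
        x   y  
>  q0   q1  q0 
   q1   q2  q0 
   q2   q3  q0 
 * q3   q3  q0 
(> = start, * = accepting)

start=q0; accept=q3; q0-x->q1; q0-y->q0; q1-x->q2; q1-y->q0; q2-x->q3; q2-y->q0; q3-x->q3; q3-y->q0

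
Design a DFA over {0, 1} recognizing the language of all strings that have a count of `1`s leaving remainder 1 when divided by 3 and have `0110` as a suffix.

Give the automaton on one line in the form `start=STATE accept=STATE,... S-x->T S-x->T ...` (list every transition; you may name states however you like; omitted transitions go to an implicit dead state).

start=q0 accept=q14 q0-0->q1 q0-1->q2 q1-0->q1 q1-1->q3 q2-0->q4 q2-1->q5 q3-0->q4 q3-1->q6 q4-0->q4 q4-1->q7 q5-0->q8 q5-1->q0 q6-0->q9 q6-1->q0 q7-0->q8 q7-1->q10 q8-0->q8 q8-1->q11 q9-0->q8 q9-1->q11 q10-0->q12 q10-1->q2 q11-0->q1 q11-1->q13 q12-0->q1 q12-1->q3 q13-0->q14 q13-1->q5 q14-0->q4 q14-1->q7

Handle the two conditions separately and then intersect. The first has 3 states tracking the count of `1`s modulo 3; the second has 5 states tracking how much of the suffix `0110` has currently been matched. A product state is a pair (one from each), accepting exactly when both do.
With 15 states:
          0    1  
>  q0     q1   q2 
   q1     q1   q3 
   q2     q4   q5 
   q3     q4   q6 
   q4     q4   q7 
   q5     q8   q0 
   q6     q9   q0 
   q7     q8  q10 
   q8     q8  q11 
   q9     q8  q11 
   q10   q12   q2 
   q11    q1  q13 
   q12    q1   q3 
   q13   q14   q5 
 * q14    q4   q7 
(> = start, * = accepting)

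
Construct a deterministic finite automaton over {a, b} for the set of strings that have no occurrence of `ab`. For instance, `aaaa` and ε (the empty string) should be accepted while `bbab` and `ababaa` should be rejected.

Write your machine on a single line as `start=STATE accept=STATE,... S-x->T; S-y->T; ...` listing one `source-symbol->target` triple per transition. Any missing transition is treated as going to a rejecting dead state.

This is the complement of 'contains `ab`'. Use the same substring-matching states — s0 through s2 holding how much of `ab` has just been matched — but flip the accepting set: everything except the trap s2 accepts.
        a   b  
>* s0   s1  s0 
 * s1   s1  s2 
   s2   s2  s2 
(> = start, * = accepting)

start=s0; accept=s0,s1; s0-a->s1; s0-b->s0; s1-a->s1; s1-b->s2; s2-a->s2; s2-b->s2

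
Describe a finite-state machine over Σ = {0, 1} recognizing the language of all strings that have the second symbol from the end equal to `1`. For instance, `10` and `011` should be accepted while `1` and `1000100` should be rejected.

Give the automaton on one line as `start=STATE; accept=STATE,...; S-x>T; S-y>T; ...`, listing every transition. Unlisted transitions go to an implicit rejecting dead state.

start=A; accept=F,G; A-0>B; A-1>C; B-0>D; B-1>E; C-0>F; C-1>G; D-0>D; D-1>E; E-0>F; E-1>G; F-0>D; F-1>E; G-0>F; G-1>G

Because acceptance depends on a position counted from the end, the machine has to buffer the most recent 2 symbols. Make each state the string of the last up-to-2 symbols read; on input `x` shift the window left and append `x`. Accept when the buffered window has length 2 and begins with `1`.
7 states suffice.
       0  1 
>  A   B  C 
   B   D  E 
   C   F  G 
   D   D  E 
   E   F  G 
 * F   D  E 
 * G   F  G 
(> = start, * = accepting)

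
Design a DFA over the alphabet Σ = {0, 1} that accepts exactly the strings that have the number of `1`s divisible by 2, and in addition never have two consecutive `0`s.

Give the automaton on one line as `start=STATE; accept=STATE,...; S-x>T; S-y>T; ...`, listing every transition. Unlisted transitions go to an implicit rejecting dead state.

Run two small machines in parallel and take their product. One (2 states) tracks the count of `1`s modulo 2; the other (3 states) tracks partial matches of the forbidden pattern `00`. Each combined state is a pair, one component from each; accept when both components accept. Minimizing collapses redundant product states.
With 5 states:
       0  1 
>* A   B  C 
 * B   D  C 
   C   E  A 
   D   D  D 
   E   D  A 
(> = start, * = accepting)

start=A; accept=A,B; A-0>B; A-1>C; B-0>D; B-1>C; C-0>E; C-1>A; D-0>D; D-1>D; E-0>D; E-1>A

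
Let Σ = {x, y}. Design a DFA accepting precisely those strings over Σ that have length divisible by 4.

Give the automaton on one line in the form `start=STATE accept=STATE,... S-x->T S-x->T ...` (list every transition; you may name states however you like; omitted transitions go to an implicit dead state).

Count input length modulo 4: every symbol advances one step around the cycle s0 → s1 → s2 → s3 → s0. Accept at s0.
4 states suffice.
        x   y  
>* s0   s1  s1 
   s1   s2  s2 
   s2   s3  s3 
   s3   s0  s0 
(> = start, * = accepting)

start=s0 accept=s0 s0-x->s1 s0-y->s1 s1-x->s2 s1-y->s2 s2-x->s3 s2-y->s3 s3-x->s0 s3-y->s0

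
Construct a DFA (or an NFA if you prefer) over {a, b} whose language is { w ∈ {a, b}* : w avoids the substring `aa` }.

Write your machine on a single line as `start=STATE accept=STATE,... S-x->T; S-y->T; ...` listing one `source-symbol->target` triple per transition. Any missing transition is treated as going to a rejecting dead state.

This is the complement of 'contains `aa`'. Use the same substring-matching states — q0 through q2 holding how much of `aa` has just been matched — but flip the accepting set: everything except the trap q2 accepts.
A 3-state machine:
        a   b  
>* q0   q1  q0 
 * q1   q2  q0 
   q2   q2  q2 
(> = start, * = accepting)

start=q0; accept=q0,q1; q0-a->q1; q0-b->q0; q1-a->q2; q1-b->q0; q2-a->q2; q2-b->q2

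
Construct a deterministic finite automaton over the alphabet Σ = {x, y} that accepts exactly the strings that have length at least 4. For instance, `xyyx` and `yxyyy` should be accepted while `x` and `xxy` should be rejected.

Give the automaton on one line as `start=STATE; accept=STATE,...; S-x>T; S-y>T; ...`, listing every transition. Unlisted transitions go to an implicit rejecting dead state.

We only need to distinguish lengths 0, 1, …, 4, and '>4'. Chain q0 → q1 → q2 → q3 → q4 → q5 on every symbol, with q5 looping. Accepting states: {q4, q5}.
        x   y  
>  q0   q1  q1 
   q1   q2  q2 
   q2   q3  q3 
   q3   q4  q4 
 * q4   q5  q5 
 * q5   q5  q5 
(> = start, * = accepting)

start=q0; accept=q4,q5; q0-x>q1; q0-y>q1; q1-x>q2; q1-y>q2; q2-x>q3; q2-y>q3; q3-x>q4; q3-y>q4; q4-x>q5; q4-y>q5; q5-x>q5; q5-y>q5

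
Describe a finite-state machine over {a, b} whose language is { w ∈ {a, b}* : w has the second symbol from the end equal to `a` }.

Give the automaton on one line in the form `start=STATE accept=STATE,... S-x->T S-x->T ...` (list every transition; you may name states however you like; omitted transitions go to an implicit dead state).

Because acceptance depends on a position counted from the end, the machine has to buffer the most recent 2 symbols. Make each state the string of the last up-to-2 symbols read; on input `x` shift the window left and append `x`. Accept when the buffered window has length 2 and begins with `a`.
        a   b  
>  q0   q1  q2 
   q1   q3  q4 
   q2   q5  q6 
 * q3   q3  q4 
 * q4   q5  q6 
   q5   q3  q4 
   q6   q5  q6 
(> = start, * = accepting)

start=q0 accept=q3,q4 q0-a->q1 q0-b->q2 q1-a->q3 q1-b->q4 q2-a->q5 q2-b->q6 q3-a->q3 q3-b->q4 q4-a->q5 q4-b->q6 q5-a->q3 q5-b->q4 q6-a->q5 q6-b->q6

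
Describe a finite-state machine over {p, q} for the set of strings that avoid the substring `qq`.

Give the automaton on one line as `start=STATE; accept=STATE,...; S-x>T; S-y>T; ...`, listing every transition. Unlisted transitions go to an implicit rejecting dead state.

start=S0; accept=S0,S1; S0-p>S0; S0-q>S1; S1-p>S0; S1-q>S2; S2-p>S2; S2-q>S2

Track partial matches of the forbidden pattern `qq`. State S2 is a dead state reached once `qq` has occurred; every other state accepts. S0 means no part of `qq` is currently matched.
3 states suffice.
        p   q  
>* S0   S0  S1 
 * S1   S0  S2 
   S2   S2  S2 
(> = start, * = accepting)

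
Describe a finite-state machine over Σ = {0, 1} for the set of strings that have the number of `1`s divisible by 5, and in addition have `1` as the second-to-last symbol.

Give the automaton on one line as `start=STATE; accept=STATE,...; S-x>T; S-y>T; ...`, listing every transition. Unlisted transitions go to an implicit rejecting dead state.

start=A; accept=S,V; A-0>B; A-1>C; B-0>D; B-1>E; C-0>F; C-1>G; D-0>D; D-1>E; E-0>F; E-1>G; F-0>H; F-1>I; G-0>J; G-1>K; H-0>H; H-1>I; I-0>J; I-1>K; J-0>L; J-1>M; K-0>N; K-1>O; L-0>L; L-1>M; M-0>N; M-1>O; N-0>P; N-1>Q; O-0>R; O-1>S; P-0>P; P-1>Q; Q-0>R; Q-1>S; R-0>T; R-1>U; S-0>V; S-1>W; T-0>T; T-1>U; U-0>V; U-1>W; V-0>D; V-1>E; W-0>F; W-1>G

Run two small machines in parallel and take their product. One (5 states) tracks the count of `1`s modulo 5; the other (7 states) tracks the last 2 symbols read. Each combined state is a pair, one component from each; accept when both components accept.
A 23-state machine:
       0  1 
>  A   B  C 
   B   D  E 
   C   F  G 
   D   D  E 
   E   F  G 
   F   H  I 
   G   J  K 
   H   H  I 
   I   J  K 
   J   L  M 
   K   N  O 
   L   L  M 
   M   N  O 
   N   P  Q 
   O   R  S 
   P   P  Q 
   Q   R  S 
   R   T  U 
 * S   V  W 
   T   T  U 
   U   V  W 
 * V   D  E 
   W   F  G 
(> = start, * = accepting)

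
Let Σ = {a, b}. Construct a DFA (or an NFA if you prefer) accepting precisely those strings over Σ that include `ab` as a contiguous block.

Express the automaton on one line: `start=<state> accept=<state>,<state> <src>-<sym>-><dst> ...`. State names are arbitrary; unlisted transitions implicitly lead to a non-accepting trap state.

start=S0 accept=S2 S0-a->S1 S0-b->S0 S1-a->S1 S1-b->S2 S2-a->S2 S2-b->S2

States S0..S1 record the length of the longest prefix of `ab` that matches the current input suffix. Reaching S2 means `ab` has been seen, and we stay there forever. Accept from S2.
A 3-state machine:
        a   b  
>  S0   S1  S0 
   S1   S1  S2 
 * S2   S2  S2 
(> = start, * = accepting)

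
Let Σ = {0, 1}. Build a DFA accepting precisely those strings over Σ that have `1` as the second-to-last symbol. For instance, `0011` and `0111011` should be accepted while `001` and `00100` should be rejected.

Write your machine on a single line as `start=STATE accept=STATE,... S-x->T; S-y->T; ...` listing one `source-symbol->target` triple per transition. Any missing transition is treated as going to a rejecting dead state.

Because acceptance depends on a position counted from the end, the machine has to buffer the most recent 2 symbols. Make each state the string of the last up-to-2 symbols read; on input `x` shift the window left and append `x`. Accept when the buffered window has length 2 and begins with `1`.
7 states suffice.
        0   1  
>  S0   S1  S2 
   S1   S3  S4 
   S2   S5  S6 
   S3   S3  S4 
   S4   S5  S6 
 * S5   S3  S4 
 * S6   S5  S6 
(> = start, * = accepting)

start=S0; accept=S5,S6; S0-0->S1; S0-1->S2; S1-0->S3; S1-1->S4; S2-0->S5; S2-1->S6; S3-0->S3; S3-1->S4; S4-0->S5; S4-1->S6; S5-0->S3; S5-1->S4; S6-0->S5; S6-1->S6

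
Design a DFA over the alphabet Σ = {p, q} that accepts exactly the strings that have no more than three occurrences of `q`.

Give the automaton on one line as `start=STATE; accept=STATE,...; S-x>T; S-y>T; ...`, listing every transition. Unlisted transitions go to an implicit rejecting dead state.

start=A; accept=A,B,C,D; A-p>A; A-q>B; B-p>B; B-q>C; C-p>C; C-q>D; D-p>D; D-q>E; E-p>E; E-q>E

Count `q`s, saturating at 4: states A through D mean 0 through 3 `q`s seen; E means more than 3. Each `q` increments (capped at E); other symbols loop. Accept from {A, B, C, D}.
5 states suffice.
       p  q 
>* A   A  B 
 * B   B  C 
 * C   C  D 
 * D   D  E 
   E   E  E 
(> = start, * = accepting)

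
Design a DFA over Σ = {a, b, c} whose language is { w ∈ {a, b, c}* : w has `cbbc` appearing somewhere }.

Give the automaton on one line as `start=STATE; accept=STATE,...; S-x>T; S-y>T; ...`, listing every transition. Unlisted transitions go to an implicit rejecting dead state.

States q0..q3 record the length of the longest prefix of `cbbc` that matches the current input suffix. Reaching q4 means `cbbc` has been seen, and we stay there forever. Accept from q4.
A 5-state machine:
        a   b   c  
>  q0   q0  q0  q1 
   q1   q0  q2  q1 
   q2   q0  q3  q1 
   q3   q0  q0  q4 
 * q4   q4  q4  q4 
(> = start, * = accepting)

start=q0; accept=q4; q0-a>q0; q0-b>q0; q0-c>q1; q1-a>q0; q1-b>q2; q1-c>q1; q2-a>q0; q2-b>q3; q2-c>q1; q3-a>q0; q3-b>q0; q3-c>q4; q4-a>q4; q4-b>q4; q4-c>q4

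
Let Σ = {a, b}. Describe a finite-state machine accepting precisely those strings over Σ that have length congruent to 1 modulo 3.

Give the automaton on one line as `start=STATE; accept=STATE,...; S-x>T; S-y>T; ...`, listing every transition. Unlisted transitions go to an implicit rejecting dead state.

Count input length modulo 3: every symbol advances one step around the cycle q0 → q1 → q2 → q0. Accept at q1.
A 3-state machine:
        a   b  
>  q0   q1  q1 
 * q1   q2  q2 
   q2   q0  q0 
(> = start, * = accepting)

start=q0; accept=q1; q0-a>q1; q0-b>q1; q1-a>q2; q1-b>q2; q2-a>q0; q2-b>q0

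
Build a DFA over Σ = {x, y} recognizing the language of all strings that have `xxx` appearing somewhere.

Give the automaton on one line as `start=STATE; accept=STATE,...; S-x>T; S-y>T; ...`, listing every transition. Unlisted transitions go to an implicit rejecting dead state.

start=S0; accept=S3; S0-x>S1; S0-y>S0; S1-x>S2; S1-y>S0; S2-x>S3; S2-y>S0; S3-x>S3; S3-y>S3

Track how much of `xxx` has been matched so far: state S0 is no progress, S3 is the absorbing accept state reached once `xxx` has occurred. Intermediate states record partial matches; on a mismatch, fall back to the longest reusable overlap.
        x   y  
>  S0   S1  S0 
   S1   S2  S0 
   S2   S3  S0 
 * S3   S3  S3 
(> = start, * = accepting)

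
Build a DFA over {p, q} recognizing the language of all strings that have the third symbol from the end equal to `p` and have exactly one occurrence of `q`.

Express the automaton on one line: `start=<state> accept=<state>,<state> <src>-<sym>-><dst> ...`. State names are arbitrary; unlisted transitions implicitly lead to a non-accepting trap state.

start=S0 accept=S7,S8,S10 S0-p->S1 S0-q->S2 S1-p->S3 S1-q->S4 S2-p->S5 S2-q->S6 S3-p->S3 S3-q->S7 S4-p->S8 S4-q->S6 S5-p->S9 S5-q->S6 S6-p->S6 S6-q->S6 S7-p->S8 S7-q->S6 S8-p->S9 S8-q->S6 S9-p->S10 S9-q->S6 S10-p->S10 S10-q->S6

Handle the two conditions separately and then intersect. The first has 15 states tracking the last 3 symbols read; the second has 3 states tracking the count of `q`s, saturating at 2. A product state is a pair (one from each), accepting exactly when both do. After merging equivalent states the machine shrinks.
          p    q  
>  S0     S1   S2 
   S1     S3   S4 
   S2     S5   S6 
   S3     S3   S7 
   S4     S8   S6 
   S5     S9   S6 
   S6     S6   S6 
 * S7     S8   S6 
 * S8     S9   S6 
   S9    S10   S6 
 * S10   S10   S6 
(> = start, * = accepting)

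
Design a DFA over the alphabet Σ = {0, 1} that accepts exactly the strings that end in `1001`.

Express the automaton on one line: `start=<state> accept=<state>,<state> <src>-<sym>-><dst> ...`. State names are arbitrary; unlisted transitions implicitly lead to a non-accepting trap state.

Remember how much of `1001` the current input suffix matches. State S0 means no match yet; S1 means the last symbol is `1`; S2 means the last 2 symbols are `10`; S3 means the last 3 symbols are `100`; S4 means the last 4 symbols are `1001`. Only S4 accepts. On a mismatch, fall back to the longest proper suffix that is still a prefix of `1001`.
5 states suffice.
        0   1  
>  S0   S0  S1 
   S1   S2  S1 
   S2   S3  S1 
   S3   S0  S4 
 * S4   S2  S1 
(> = start, * = accepting)

start=S0 accept=S4 S0-0->S0 S0-1->S1 S1-0->S2 S1-1->S1 S2-0->S3 S2-1->S1 S3-0->S0 S3-1->S4 S4-0->S2 S4-1->S1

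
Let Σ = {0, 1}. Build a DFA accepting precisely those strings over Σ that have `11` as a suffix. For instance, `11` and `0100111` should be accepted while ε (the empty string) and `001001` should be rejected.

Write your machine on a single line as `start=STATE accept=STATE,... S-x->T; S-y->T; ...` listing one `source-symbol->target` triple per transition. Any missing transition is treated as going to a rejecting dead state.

Let each state record the length of the longest suffix of the input read so far that is also a prefix of `11`. q1 means the last symbol is `1`; q2 means the last 2 symbols are `11`. Accept only at q2, where the string currently ends in `11`.
A 3-state machine:
        0   1  
>  q0   q0  q1 
   q1   q0  q2 
 * q2   q0  q2 
(> = start, * = accepting)

start=q0; accept=q2; q0-0->q0; q0-1->q1; q1-0->q0; q1-1->q2; q2-0->q0; q2-1->q2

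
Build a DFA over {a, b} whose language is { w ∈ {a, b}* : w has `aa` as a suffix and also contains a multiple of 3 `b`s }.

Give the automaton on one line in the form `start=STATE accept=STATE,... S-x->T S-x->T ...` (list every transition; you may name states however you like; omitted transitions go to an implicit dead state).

start=S0 accept=S3 S0-a->S1 S0-b->S2 S1-a->S3 S1-b->S2 S2-a->S2 S2-b->S4 S3-a->S3 S3-b->S2 S4-a->S4 S4-b->S0

Handle the two conditions separately and then intersect. One (3 states) tracks how much of the suffix `aa` has currently been matched; the other (3 states) tracks the count of `b`s modulo 3. Each combined state is a pair, one component from each; accept when both components accept. Equivalent product states are then merged.
With 5 states:
        a   b  
>  S0   S1  S2 
   S1   S3  S2 
   S2   S2  S4 
 * S3   S3  S2 
   S4   S4  S0 
(> = start, * = accepting)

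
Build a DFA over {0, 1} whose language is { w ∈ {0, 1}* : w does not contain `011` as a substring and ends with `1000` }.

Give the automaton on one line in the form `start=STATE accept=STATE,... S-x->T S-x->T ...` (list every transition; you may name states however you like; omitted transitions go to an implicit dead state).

start=q0 accept=q7 q0-0->q1 q0-1->q2 q1-0->q1 q1-1->q3 q2-0->q4 q2-1->q2 q3-0->q4 q3-1->q5 q4-0->q6 q4-1->q3 q5-0->q5 q5-1->q5 q6-0->q7 q6-1->q3 q7-0->q1 q7-1->q3

Run two small machines in parallel and take their product. One (4 states) tracks partial matches of the forbidden pattern `011`; the other (5 states) tracks how much of the suffix `1000` has currently been matched. Each combined state is a pair, one component from each; accept when both components accept. Equivalent product states are then merged.
An 8-state machine:
        0   1  
>  q0   q1  q2 
   q1   q1  q3 
   q2   q4  q2 
   q3   q4  q5 
   q4   q6  q3 
   q5   q5  q5 
   q6   q7  q3 
 * q7   q1  q3 
(> = start, * = accepting)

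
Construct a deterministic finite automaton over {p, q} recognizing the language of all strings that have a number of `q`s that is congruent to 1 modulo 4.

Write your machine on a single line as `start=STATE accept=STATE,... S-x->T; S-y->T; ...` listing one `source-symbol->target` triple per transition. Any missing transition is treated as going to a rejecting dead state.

start=S0; accept=S1; S0-p->S0; S0-q->S1; S1-p->S1; S1-q->S2; S2-p->S2; S2-q->S3; S3-p->S3; S3-q->S0

The only thing that matters is how many `q`s have appeared, reduced mod 4. Use one state per residue: S0 for 0, …, S3 for 3. Reading `q` moves to the next residue; anything else stays put. S1 is accepting.
With 4 states:
        p   q  
>  S0   S0  S1 
 * S1   S1  S2 
   S2   S2  S3 
   S3   S3  S0 
(> = start, * = accepting)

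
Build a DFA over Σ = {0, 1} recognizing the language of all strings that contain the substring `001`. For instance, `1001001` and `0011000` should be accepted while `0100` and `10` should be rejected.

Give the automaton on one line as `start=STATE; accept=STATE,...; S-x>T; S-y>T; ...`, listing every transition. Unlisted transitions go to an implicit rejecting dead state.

start=S0; accept=S3; S0-0>S1; S0-1>S0; S1-0>S2; S1-1>S0; S2-0>S2; S2-1>S3; S3-0>S3; S3-1>S3

States S0..S2 record the length of the longest prefix of `001` that matches the current input suffix. Reaching S3 means `001` has been seen, and we stay there forever. Accept from S3.
        0   1  
>  S0   S1  S0 
   S1   S2  S0 
   S2   S2  S3 
 * S3   S3  S3 
(> = start, * = accepting)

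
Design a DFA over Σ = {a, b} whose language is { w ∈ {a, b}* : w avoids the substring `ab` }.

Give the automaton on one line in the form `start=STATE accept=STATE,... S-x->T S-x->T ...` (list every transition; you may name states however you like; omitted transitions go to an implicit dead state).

start=q0 accept=q0,q1 q0-a->q1 q0-b->q0 q1-a->q1 q1-b->q2 q2-a->q2 q2-b->q2

Track partial matches of the forbidden pattern `ab`. State q2 is a dead state reached once `ab` has occurred; every other state accepts. q0 means no part of `ab` is currently matched.
3 states suffice.
        a   b  
>* q0   q1  q0 
 * q1   q1  q2 
   q2   q2  q2 
(> = start, * = accepting)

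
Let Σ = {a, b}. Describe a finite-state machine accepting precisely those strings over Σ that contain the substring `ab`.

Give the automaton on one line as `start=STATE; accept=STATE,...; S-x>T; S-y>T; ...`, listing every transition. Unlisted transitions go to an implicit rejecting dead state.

start=S0; accept=S2; S0-a>S1; S0-b>S0; S1-a>S1; S1-b>S2; S2-a>S2; S2-b>S2

Track how much of `ab` has been matched so far: state S0 is no progress, S2 is the absorbing accept state reached once `ab` has occurred. Intermediate states record partial matches; on a mismatch, fall back to the longest reusable overlap.
        a   b  
>  S0   S1  S0 
   S1   S1  S2 
 * S2   S2  S2 
(> = start, * = accepting)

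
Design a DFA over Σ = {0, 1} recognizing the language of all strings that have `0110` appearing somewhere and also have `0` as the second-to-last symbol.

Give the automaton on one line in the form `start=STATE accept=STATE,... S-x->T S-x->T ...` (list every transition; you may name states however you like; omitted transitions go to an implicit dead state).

start=S0 accept=S5,S6 S0-0->S1 S0-1->S0 S1-0->S1 S1-1->S2 S2-0->S1 S2-1->S3 S3-0->S4 S3-1->S0 S4-0->S5 S4-1->S6 S5-0->S5 S5-1->S6 S6-0->S4 S6-1->S7 S7-0->S4 S7-1->S7

Build one automaton per condition and run them in lockstep. The first has 5 states tracking whether and how much of `0110` has been seen; the second has 7 states tracking the last 2 symbols read. A product state is a pair (one from each), accepting exactly when both do. Equivalent product states are then merged.
8 states suffice.
        0   1  
>  S0   S1  S0 
   S1   S1  S2 
   S2   S1  S3 
   S3   S4  S0 
   S4   S5  S6 
 * S5   S5  S6 
 * S6   S4  S7 
   S7   S4  S7 
(> = start, * = accepting)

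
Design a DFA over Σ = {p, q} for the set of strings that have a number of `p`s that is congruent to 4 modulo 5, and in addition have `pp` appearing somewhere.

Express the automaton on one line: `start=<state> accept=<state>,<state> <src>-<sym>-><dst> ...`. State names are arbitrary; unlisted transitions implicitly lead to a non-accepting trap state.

start=A accept=G A-p->B A-q->A B-p->C B-q->D C-p->E C-q->C D-p->F D-q->D E-p->G E-q->E F-p->E F-q->H G-p->I G-q->G H-p->J H-q->H I-p->K I-q->I J-p->G J-q->L K-p->C K-q->K L-p->M L-q->L M-p->I M-q->N N-p->O N-q->N O-p->K O-q->A

Build one automaton per condition and run them in lockstep. The first has 5 states tracking the count of `p`s modulo 5; the second has 3 states tracking whether and how much of `pp` has been seen. A product state is a pair (one from each), accepting exactly when both do.
With 15 states:
       p  q 
>  A   B  A 
   B   C  D 
   C   E  C 
   D   F  D 
   E   G  E 
   F   E  H 
 * G   I  G 
   H   J  H 
   I   K  I 
   J   G  L 
   K   C  K 
   L   M  L 
   M   I  N 
   N   O  N 
   O   K  A 
(> = start, * = accepting)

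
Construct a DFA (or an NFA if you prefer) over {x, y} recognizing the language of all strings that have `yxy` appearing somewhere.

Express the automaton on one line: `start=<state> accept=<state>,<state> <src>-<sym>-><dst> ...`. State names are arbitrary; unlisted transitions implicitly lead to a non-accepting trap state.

States q0..q2 record the length of the longest prefix of `yxy` that matches the current input suffix. Reaching q3 means `yxy` has been seen, and we stay there forever. Accept from q3.
With 4 states:
        x   y  
>  q0   q0  q1 
   q1   q2  q1 
   q2   q0  q3 
 * q3   q3  q3 
(> = start, * = accepting)

start=q0 accept=q3 q0-x->q0 q0-y->q1 q1-x->q2 q1-y->q1 q2-x->q0 q2-y->q3 q3-x->q3 q3-y->q3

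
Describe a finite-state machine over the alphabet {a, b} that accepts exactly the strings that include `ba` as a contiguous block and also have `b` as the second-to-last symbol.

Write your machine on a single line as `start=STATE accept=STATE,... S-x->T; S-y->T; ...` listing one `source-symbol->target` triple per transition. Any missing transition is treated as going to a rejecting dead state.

start=S0; accept=S5,S9; S0-a->S1; S0-b->S2; S1-a->S3; S1-b->S4; S2-a->S5; S2-b->S6; S3-a->S3; S3-b->S4; S4-a->S5; S4-b->S6; S5-a->S7; S5-b->S8; S6-a->S5; S6-b->S6; S7-a->S7; S7-b->S8; S8-a->S5; S8-b->S9; S9-a->S5; S9-b->S9

Build one automaton per condition and run them in lockstep. The first has 3 states tracking whether and how much of `ba` has been seen; the second has 7 states tracking the last 2 symbols read. A product state is a pair (one from each), accepting exactly when both do.
        a   b  
>  S0   S1  S2 
   S1   S3  S4 
   S2   S5  S6 
   S3   S3  S4 
   S4   S5  S6 
 * S5   S7  S8 
   S6   S5  S6 
   S7   S7  S8 
   S8   S5  S9 
 * S9   S5  S9 
(> = start, * = accepting)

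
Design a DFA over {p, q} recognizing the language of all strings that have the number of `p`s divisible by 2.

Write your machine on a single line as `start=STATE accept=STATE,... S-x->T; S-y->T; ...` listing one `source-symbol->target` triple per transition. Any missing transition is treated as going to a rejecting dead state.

start=S0; accept=S0; S0-p->S1; S0-q->S0; S1-p->S0; S1-q->S1

Keep the running count of `p`s modulo 2: each `p` advances along the cycle S0 → S1 → S0 while other symbols loop. Accept at S0.
        p   q  
>* S0   S1  S0 
   S1   S0  S1 
(> = start, * = accepting)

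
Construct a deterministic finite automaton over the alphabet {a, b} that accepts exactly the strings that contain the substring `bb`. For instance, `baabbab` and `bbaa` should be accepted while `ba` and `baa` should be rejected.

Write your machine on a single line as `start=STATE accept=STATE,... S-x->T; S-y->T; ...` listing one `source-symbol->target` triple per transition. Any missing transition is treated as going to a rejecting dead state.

Track how much of `bb` has been matched so far: state s0 is no progress, s2 is the absorbing accept state reached once `bb` has occurred. Intermediate states record partial matches; on a mismatch, fall back to the longest reusable overlap.
With 3 states:
        a   b  
>  s0   s0  s1 
   s1   s0  s2 
 * s2   s2  s2 
(> = start, * = accepting)

start=s0; accept=s2; s0-a->s0; s0-b->s1; s1-a->s0; s1-b->s2; s2-a->s2; s2-b->s2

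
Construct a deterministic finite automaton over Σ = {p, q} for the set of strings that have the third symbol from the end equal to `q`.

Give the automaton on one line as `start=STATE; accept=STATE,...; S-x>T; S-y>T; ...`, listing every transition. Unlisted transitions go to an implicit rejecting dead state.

A DFA must remember the last 3 symbols (since which symbol is third-to-last isn't known until the input ends). Use one state per possible window of the last ≤3 symbols; accept from those whose window starts with `q`.
With 15 states:
       p  q 
>  A   B  C 
   B   D  E 
   C   F  G 
   D   H  I 
   E   J  K 
   F   L  M 
   G   N  O 
   H   H  I 
   I   J  K 
   J   L  M 
   K   N  O 
 * L   H  I 
 * M   J  K 
 * N   L  M 
 * O   N  O 
(> = start, * = accepting)

start=A; accept=L,M,N,O; A-p>B; A-q>C; B-p>D; B-q>E; C-p>F; C-q>G; D-p>H; D-q>I; E-p>J; E-q>K; F-p>L; F-q>M; G-p>N; G-q>O; H-p>H; H-q>I; I-p>J; I-q>K; J-p>L; J-q>M; K-p>N; K-q>O; L-p>H; L-q>I; M-p>J; M-q>K; N-p>L; N-q>M; O-p>N; O-q>O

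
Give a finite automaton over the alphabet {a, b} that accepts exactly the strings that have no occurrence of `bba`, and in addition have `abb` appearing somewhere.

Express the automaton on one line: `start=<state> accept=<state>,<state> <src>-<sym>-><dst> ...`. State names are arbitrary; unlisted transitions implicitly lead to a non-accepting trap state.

Handle the two conditions separately and then intersect. The first has 4 states tracking partial matches of the forbidden pattern `bba`; the second has 4 states tracking whether and how much of `abb` has been seen. A product state is a pair (one from each), accepting exactly when both do. After merging equivalent states the machine shrinks.
        a   b  
>  q0   q1  q2 
   q1   q1  q3 
   q2   q1  q4 
   q3   q1  q5 
   q4   q4  q4 
 * q5   q4  q5 
(> = start, * = accepting)

start=q0 accept=q5 q0-a->q1 q0-b->q2 q1-a->q1 q1-b->q3 q2-a->q1 q2-b->q4 q3-a->q1 q3-b->q5 q4-a->q4 q4-b->q4 q5-a->q4 q5-b->q5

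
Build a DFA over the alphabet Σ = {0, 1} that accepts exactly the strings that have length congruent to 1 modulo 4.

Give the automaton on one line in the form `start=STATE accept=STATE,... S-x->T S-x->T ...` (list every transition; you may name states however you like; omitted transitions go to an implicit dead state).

Only the length mod 4 matters, so use a 4-cycle: from any state, every input symbol moves to the next state, wrapping q3 back to q0. Mark q1 accepting.
A 4-state machine:
        0   1  
>  q0   q1  q1 
 * q1   q2  q2 
   q2   q3  q3 
   q3   q0  q0 
(> = start, * = accepting)

start=q0 accept=q1 q0-0->q1 q0-1->q1 q1-0->q2 q1-1->q2 q2-0->q3 q2-1->q3 q3-0->q0 q3-1->q0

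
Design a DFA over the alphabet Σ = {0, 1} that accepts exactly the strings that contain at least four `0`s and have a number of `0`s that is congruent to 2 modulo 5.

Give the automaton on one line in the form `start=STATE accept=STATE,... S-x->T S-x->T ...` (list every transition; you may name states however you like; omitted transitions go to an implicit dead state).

Build one automaton per condition and run them in lockstep. The first has 6 states tracking the count of `0`s, saturating at 5; the second has 5 states tracking the count of `0`s modulo 5. A product state is a pair (one from each), accepting exactly when both do. After merging equivalent states the machine shrinks.
        0   1  
>  q0   q1  q0 
   q1   q2  q1 
   q2   q3  q2 
   q3   q4  q3 
   q4   q5  q4 
   q5   q6  q5 
   q6   q7  q6 
 * q7   q3  q7 
(> = start, * = accepting)

start=q0 accept=q7 q0-0->q1 q0-1->q0 q1-0->q2 q1-1->q1 q2-0->q3 q2-1->q2 q3-0->q4 q3-1->q3 q4-0->q5 q4-1->q4 q5-0->q6 q5-1->q5 q6-0->q7 q6-1->q6 q7-0->q3 q7-1->q7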